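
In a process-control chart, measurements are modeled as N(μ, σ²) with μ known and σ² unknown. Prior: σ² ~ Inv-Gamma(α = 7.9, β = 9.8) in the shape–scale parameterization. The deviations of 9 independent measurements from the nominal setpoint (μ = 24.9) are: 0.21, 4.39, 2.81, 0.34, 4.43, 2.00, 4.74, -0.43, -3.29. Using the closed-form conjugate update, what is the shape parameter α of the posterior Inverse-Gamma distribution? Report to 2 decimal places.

With known mean μ and an Inverse-Gamma(α, β) prior on σ², the Normal likelihood is conjugate: posterior is Inv-Gamma(α + n/2, β + Σ(xᵢ−μ)²/2).
Σ(xᵢ−μ)² = (0.21)² + (4.39)² + (2.81)² + (0.34)² + (4.43)² + (2.00)² + (4.74)² + (-0.43)² + (-3.29)² = 84.4294.
Posterior: Inv-Gamma(7.9 + 9/2, 9.8 + 84.4294/2) = Inv-Gamma(12.40, 52.01470).
Posterior α = 12.40.

12.40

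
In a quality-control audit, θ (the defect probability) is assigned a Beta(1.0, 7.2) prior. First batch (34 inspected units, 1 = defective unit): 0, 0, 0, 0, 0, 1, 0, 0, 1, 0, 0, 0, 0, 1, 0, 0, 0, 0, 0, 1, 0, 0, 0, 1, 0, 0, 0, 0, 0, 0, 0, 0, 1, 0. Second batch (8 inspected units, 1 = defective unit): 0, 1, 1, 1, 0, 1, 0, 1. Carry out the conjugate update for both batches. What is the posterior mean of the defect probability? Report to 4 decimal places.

The Beta prior is conjugate to a Binomial/Bernoulli likelihood; the update adds successes to α and failures to β.
After batch 1: Beta(1.0+6, 7.2+28) = Beta(7.0, 35.2).
After batch 2: Beta(7.0+5, 35.2+3) = Beta(12.0, 38.2).
Posterior mean = α/(α+β) = 12.0/50.2 = 0.2390.

0.2390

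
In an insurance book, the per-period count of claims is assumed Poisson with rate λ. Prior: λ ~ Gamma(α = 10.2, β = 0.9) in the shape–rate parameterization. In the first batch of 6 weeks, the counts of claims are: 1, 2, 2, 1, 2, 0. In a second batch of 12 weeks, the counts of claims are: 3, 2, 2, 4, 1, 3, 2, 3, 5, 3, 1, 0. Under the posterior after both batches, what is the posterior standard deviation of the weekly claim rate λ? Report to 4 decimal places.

With a Gamma(shape α, rate β) prior, the Poisson likelihood is conjugate: the posterior is Gamma(α + ΣXᵢ, β + n).
Batch 1: sum of counts S = 8 over n = 6 weeks.
After batch 1: Gamma(α+S, β+n) = Gamma(10.2+8, 0.9+6) = Gamma(18.2, 6.9).
Batch 2: sum of counts S = 29 over n = 12 weeks.
After batch 2: Gamma(α+S, β+n) = Gamma(18.2+29, 6.9+12) = Gamma(47.2, 18.9).
SD = √α/β = √47.2/18.9 = 0.3635.

0.3635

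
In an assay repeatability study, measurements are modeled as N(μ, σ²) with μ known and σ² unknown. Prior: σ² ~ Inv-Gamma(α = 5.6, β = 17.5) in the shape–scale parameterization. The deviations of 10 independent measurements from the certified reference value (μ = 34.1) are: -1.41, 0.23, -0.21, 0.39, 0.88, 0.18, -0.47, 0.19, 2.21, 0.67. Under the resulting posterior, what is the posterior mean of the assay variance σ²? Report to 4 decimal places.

2.2726

With known mean μ and an Inverse-Gamma(α, β) prior on σ², the Normal likelihood is conjugate: posterior is Inv-Gamma(α + n/2, β + Σ(xᵢ−μ)²/2).
Σ(xᵢ−μ)² = (-1.41)² + (0.23)² + (-0.21)² + (0.39)² + (0.88)² + (0.18)² + (-0.47)² + (0.19)² + (2.21)² + (0.67)² = 8.6340.
Posterior: Inv-Gamma(5.6 + 10/2, 17.5 + 8.6340/2) = Inv-Gamma(10.60, 21.81700).
E[σ²|data] = β/(α−1) = 21.81700/9.60 = 2.2726.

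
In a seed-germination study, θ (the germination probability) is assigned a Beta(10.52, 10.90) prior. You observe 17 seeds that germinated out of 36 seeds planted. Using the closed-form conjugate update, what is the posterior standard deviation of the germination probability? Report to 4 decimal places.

0.0654

The Beta prior is conjugate to a Binomial/Bernoulli likelihood; the update adds successes to α and failures to β.
Posterior: Beta(α+k, β+n−k) = Beta(10.52+17, 10.90+19) = Beta(27.52, 29.90).
Var = αβ/((α+β)²(α+β+1)) = 27.52·29.90/(57.42²·58.42) = 0.00427200; SD = √0.00427200 = 0.0654.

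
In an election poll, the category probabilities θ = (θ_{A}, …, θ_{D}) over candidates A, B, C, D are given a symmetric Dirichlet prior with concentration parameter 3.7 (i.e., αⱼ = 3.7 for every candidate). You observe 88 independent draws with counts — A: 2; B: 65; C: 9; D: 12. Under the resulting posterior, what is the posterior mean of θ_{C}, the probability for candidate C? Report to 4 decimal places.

0.1235

The Dirichlet prior is conjugate to the Multinomial likelihood: each posterior αⱼ = prior αⱼ + observed count nⱼ.
Posterior concentration: (5.7, 68.7, 12.7, 15.7), total = 102.8.
E[θ_{C}|data] = α_{C}/Σα = 12.7/102.8 = 0.1235.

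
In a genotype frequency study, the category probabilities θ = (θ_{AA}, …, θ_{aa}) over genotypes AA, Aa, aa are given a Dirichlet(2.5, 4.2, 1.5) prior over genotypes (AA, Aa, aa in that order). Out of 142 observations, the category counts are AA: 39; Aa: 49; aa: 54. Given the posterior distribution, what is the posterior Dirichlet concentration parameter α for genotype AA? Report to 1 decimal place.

The Dirichlet prior is conjugate to the Multinomial likelihood: each posterior αⱼ = prior αⱼ + observed count nⱼ.
Posterior concentration: (41.5, 53.2, 55.5), total = 150.2.
α_{AA} = 2.5 + 39 = 41.5.

41.5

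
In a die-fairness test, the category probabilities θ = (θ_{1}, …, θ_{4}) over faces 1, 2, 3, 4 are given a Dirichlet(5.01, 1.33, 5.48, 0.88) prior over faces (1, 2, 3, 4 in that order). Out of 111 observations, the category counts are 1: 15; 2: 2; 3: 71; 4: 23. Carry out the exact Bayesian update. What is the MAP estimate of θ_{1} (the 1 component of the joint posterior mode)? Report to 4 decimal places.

0.1588

The Dirichlet prior is conjugate to the Multinomial likelihood: each posterior αⱼ = prior αⱼ + observed count nⱼ.
Posterior concentration: (20.01, 3.33, 76.48, 23.88), total = 123.70.
Joint mode component: (α_{1}−1)/(Σα−K) = 19.01/119.70 = 0.1588.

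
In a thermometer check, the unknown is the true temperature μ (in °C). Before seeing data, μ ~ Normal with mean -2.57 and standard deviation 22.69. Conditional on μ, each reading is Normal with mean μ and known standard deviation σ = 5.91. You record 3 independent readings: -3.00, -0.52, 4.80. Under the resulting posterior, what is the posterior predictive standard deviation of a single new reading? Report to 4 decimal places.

6.8054

For Normal data with known variance σ², a Normal(μ₀, σ₀²) prior on μ is conjugate. Posterior precision = 1/σ₀² + n/σ²; posterior mean is the precision-weighted average of μ₀ and x̄.
σ₀² = 22.69² = 514.8361, σ² = 5.91² = 34.9281; σ² + n·σ₀² = 34.9281 + 3·514.8361 = 1579.4364.
Posterior precision = 1/σ₀² + n/σ² = 1/514.8361 + 3/34.9281 = (σ² + n·σ₀²)/(σ₀²σ²) = 1579.4364/(514.8361·34.9281); posterior variance σₙ² = σ₀²σ²/(σ² + n·σ₀²) = 514.8361·34.9281/1579.4364 = 11.385230.
Predictive variance for one new observation = σₙ² + σ² = 514.8361·34.9281/1579.4364 + 34.9281 = σ²·(σ₀² + 1579.4364)/1579.4364 = 34.9281·2094.2725/1579.4364 = 46.313330; SD = √(34.9281·2094.2725/1579.4364) = 6.8054.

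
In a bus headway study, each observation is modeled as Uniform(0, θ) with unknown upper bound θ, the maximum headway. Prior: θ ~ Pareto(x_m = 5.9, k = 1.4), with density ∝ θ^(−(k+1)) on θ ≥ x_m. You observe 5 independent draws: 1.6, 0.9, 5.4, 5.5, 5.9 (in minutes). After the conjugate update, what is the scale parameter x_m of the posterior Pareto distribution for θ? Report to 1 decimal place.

A Pareto(scale x_m, shape k) prior on the upper bound θ of Uniform(0, θ) is conjugate: posterior is Pareto(max(x_m, max xᵢ), k + n).
Sample maximum = 5.9; prior scale x_m = 5.9 → posterior scale = max = 5.9.
Posterior shape = 1.4 + 5 = 6.4.
Posterior scale x_m = 5.9.

5.9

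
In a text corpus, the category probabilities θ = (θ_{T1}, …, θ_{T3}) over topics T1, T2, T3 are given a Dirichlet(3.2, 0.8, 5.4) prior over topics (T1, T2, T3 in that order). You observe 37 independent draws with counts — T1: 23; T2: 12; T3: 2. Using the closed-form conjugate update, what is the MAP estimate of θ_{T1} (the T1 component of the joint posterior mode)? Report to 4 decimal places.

The Dirichlet prior is conjugate to the Multinomial likelihood: each posterior αⱼ = prior αⱼ + observed count nⱼ.
Posterior concentration: (26.2, 12.8, 7.4), total = 46.4.
Joint mode component: (α_{T1}−1)/(Σα−K) = 25.2/43.4 = 0.5806.

0.5806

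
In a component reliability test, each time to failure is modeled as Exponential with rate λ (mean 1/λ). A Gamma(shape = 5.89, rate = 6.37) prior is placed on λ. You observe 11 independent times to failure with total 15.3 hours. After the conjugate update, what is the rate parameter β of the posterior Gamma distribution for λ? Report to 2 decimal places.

21.67

With a Gamma(shape α, rate β) prior on the exponential rate λ, the posterior after n observations with total T = Σxᵢ is Gamma(α+n, β+T).
Posterior: Gamma(5.89+11, 6.37+15.3) = Gamma(16.89, 21.67).
Posterior β = 21.67.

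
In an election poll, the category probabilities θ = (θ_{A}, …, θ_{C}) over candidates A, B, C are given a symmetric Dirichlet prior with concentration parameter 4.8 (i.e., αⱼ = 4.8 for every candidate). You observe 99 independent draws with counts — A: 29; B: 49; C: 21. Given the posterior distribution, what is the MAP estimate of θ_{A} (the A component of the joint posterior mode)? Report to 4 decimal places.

The Dirichlet prior is conjugate to the Multinomial likelihood: each posterior αⱼ = prior αⱼ + observed count nⱼ.
Posterior concentration: (33.8, 53.8, 25.8), total = 113.4.
Joint mode component: (α_{A}−1)/(Σα−K) = 32.8/110.4 = 0.2971.

0.2971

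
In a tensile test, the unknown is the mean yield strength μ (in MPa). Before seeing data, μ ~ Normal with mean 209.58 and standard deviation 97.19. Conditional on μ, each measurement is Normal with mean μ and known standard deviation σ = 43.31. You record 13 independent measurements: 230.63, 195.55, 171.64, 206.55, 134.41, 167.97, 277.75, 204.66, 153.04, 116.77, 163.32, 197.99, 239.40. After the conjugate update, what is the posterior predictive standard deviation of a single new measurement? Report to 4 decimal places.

For Normal data with known variance σ², a Normal(μ₀, σ₀²) prior on μ is conjugate. Posterior precision = 1/σ₀² + n/σ²; posterior mean is the precision-weighted average of μ₀ and x̄.
σ₀² = 97.19² = 9445.8961, σ² = 43.31² = 1875.7561; σ² + n·σ₀² = 1875.7561 + 13·9445.8961 = 124672.4054.
Posterior precision = 1/σ₀² + n/σ² = 1/9445.8961 + 13/1875.7561 = (σ² + n·σ₀²)/(σ₀²σ²) = 124672.4054/(9445.8961·1875.7561); posterior variance σₙ² = σ₀²σ²/(σ² + n·σ₀²) = 9445.8961·1875.7561/124672.4054 = 142.118035.
Predictive variance for one new observation = σₙ² + σ² = 9445.8961·1875.7561/124672.4054 + 1875.7561 = σ²·(σ₀² + 124672.4054)/124672.4054 = 1875.7561·134118.3015/124672.4054 = 2017.874135; SD = √(1875.7561·134118.3015/124672.4054) = 44.9208.

44.9208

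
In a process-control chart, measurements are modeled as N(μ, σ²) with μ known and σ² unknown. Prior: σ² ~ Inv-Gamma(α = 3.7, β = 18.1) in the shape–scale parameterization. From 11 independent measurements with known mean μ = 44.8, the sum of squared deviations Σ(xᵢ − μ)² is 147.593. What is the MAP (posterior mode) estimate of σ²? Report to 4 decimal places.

With known mean μ and an Inverse-Gamma(α, β) prior on σ², the Normal likelihood is conjugate: posterior is Inv-Gamma(α + n/2, β + Σ(xᵢ−μ)²/2).
Posterior: Inv-Gamma(3.7 + 11/2, 18.1 + 147.593/2) = Inv-Gamma(9.20, 91.8965).
Mode = β/(α+1) = 91.8965/10.20 = 9.0095.

9.0095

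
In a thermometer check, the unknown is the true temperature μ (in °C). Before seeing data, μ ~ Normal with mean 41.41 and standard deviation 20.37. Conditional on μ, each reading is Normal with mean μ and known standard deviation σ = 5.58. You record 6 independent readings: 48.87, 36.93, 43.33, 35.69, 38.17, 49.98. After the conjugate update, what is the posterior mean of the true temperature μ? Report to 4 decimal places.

42.1524

For Normal data with known variance σ², a Normal(μ₀, σ₀²) prior on μ is conjugate. Posterior precision = 1/σ₀² + n/σ²; posterior mean is the precision-weighted average of μ₀ and x̄.
Σxᵢ = 48.87 + 36.93 + 43.33 + 35.69 + 38.17 + 49.98 = 252.97, so n·x̄ = 252.97.
σ₀² = 20.37² = 414.9369, σ² = 5.58² = 31.1364; σ² + n·σ₀² = 31.1364 + 6·414.9369 = 2520.7578.
Posterior mean = (μ₀/σ₀² + n·x̄/σ²)/(1/σ₀² + n/σ²) = (σ²·μ₀ + σ₀²·n·x̄)/(σ² + n·σ₀²) = (31.1364·41.41 + 414.9369·252.97)/2520.7578 = 106255.945917/2520.7578 = 42.1524.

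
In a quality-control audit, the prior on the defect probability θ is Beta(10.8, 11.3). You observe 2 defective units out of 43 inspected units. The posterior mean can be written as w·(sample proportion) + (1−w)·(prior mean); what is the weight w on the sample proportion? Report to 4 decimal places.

0.6605

The Beta prior is conjugate to a Binomial/Bernoulli likelihood; the update adds successes to α and failures to β.
Posterior mean = (α₀+k)/(α₀+β₀+n) = [n/(α₀+β₀+n)]·(k/n) + [(α₀+β₀)/(α₀+β₀+n)]·α₀/(α₀+β₀), so only n and the prior enter the weight.
The weight on the data is w = n/(α₀+β₀+n) = 43/(10.8+11.3+43) = 43/65.1 = 0.6605.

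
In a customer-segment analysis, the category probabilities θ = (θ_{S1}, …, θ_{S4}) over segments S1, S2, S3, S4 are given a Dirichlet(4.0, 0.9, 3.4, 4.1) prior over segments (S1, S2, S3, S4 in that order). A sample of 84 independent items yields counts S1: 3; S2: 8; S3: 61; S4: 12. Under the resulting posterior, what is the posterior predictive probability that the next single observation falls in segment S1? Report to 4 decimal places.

0.0726

The Dirichlet prior is conjugate to the Multinomial likelihood: each posterior αⱼ = prior αⱼ + observed count nⱼ.
Posterior concentration: (7.0, 8.9, 64.4, 16.1), total = 96.4.
P(next = S1 | data) = α_{S1}/Σα = 0.0726.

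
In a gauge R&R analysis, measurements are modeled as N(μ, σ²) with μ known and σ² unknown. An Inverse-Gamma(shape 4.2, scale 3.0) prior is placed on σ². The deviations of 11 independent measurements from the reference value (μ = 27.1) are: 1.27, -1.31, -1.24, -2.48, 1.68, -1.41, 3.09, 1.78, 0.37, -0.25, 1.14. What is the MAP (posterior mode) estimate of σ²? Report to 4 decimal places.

With known mean μ and an Inverse-Gamma(α, β) prior on σ², the Normal likelihood is conjugate: posterior is Inv-Gamma(α + n/2, β + Σ(xᵢ−μ)²/2).
Σ(xᵢ−μ)² = (1.27)² + (-1.31)² + (-1.24)² + (-2.48)² + (1.68)² + (-1.41)² + (3.09)² + (1.78)² + (0.37)² + (-0.25)² + (1.14)² = 30.0430.
Posterior: Inv-Gamma(4.2 + 11/2, 3.0 + 30.0430/2) = Inv-Gamma(9.70, 18.02150).
Mode = β/(α+1) = 18.02150/10.70 = 1.6843.

1.6843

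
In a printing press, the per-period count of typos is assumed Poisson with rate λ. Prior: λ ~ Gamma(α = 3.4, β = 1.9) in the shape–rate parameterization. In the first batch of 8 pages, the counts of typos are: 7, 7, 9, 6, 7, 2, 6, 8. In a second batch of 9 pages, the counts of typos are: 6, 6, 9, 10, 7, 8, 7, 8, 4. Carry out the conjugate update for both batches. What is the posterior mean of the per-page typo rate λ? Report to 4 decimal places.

6.3704

With a Gamma(shape α, rate β) prior, the Poisson likelihood is conjugate: the posterior is Gamma(α + ΣXᵢ, β + n).
Batch 1: sum of counts S = 52 over n = 8 pages.
After batch 1: Gamma(α+S, β+n) = Gamma(3.4+52, 1.9+8) = Gamma(55.4, 9.9).
Batch 2: sum of counts S = 65 over n = 9 pages.
After batch 2: Gamma(α+S, β+n) = Gamma(55.4+65, 9.9+9) = Gamma(120.4, 18.9).
Posterior mean = α/β = 120.4/18.9 = 6.3704.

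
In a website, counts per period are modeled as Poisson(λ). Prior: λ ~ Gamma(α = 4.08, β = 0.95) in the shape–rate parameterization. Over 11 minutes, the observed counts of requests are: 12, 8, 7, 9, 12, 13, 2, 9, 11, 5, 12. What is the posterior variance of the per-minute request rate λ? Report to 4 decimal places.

0.7288

With a Gamma(shape α, rate β) prior, the Poisson likelihood is conjugate: the posterior is Gamma(α + ΣXᵢ, β + n).
Sum of counts S = 100 over n = 11 minutes.
Posterior: Gamma(α+S, β+n) = Gamma(4.08+100, 0.95+11) = Gamma(104.08, 11.95).
Var = α/β² = 104.08/11.95² = 0.7288.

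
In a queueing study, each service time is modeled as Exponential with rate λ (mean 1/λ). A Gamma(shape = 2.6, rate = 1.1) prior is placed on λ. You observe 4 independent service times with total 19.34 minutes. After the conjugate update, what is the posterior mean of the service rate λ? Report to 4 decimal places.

0.3229

With a Gamma(shape α, rate β) prior on the exponential rate λ, the posterior after n observations with total T = Σxᵢ is Gamma(α+n, β+T).
Posterior: Gamma(2.6+4, 1.1+19.34) = Gamma(6.6, 20.44).
Posterior mean of λ = α/β = 6.6/20.44 = 0.3229.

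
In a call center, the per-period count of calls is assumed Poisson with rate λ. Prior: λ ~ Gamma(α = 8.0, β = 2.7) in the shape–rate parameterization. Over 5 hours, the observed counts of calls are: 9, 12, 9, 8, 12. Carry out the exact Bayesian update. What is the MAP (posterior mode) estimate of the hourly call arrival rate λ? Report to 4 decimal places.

With a Gamma(shape α, rate β) prior, the Poisson likelihood is conjugate: the posterior is Gamma(α + ΣXᵢ, β + n).
Sum of counts S = 50 over n = 5 hours.
Posterior: Gamma(α+S, β+n) = Gamma(8.0+50, 2.7+5) = Gamma(58.0, 7.7).
Mode of Gamma(α,β) for α≥1 is (α−1)/β = 57.0/7.7 = 7.4026.

7.4026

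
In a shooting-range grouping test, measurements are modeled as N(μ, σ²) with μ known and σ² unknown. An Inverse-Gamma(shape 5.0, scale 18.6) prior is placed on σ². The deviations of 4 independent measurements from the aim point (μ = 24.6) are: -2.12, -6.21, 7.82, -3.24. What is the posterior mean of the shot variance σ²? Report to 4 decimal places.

12.6590

With known mean μ and an Inverse-Gamma(α, β) prior on σ², the Normal likelihood is conjugate: posterior is Inv-Gamma(α + n/2, β + Σ(xᵢ−μ)²/2).
Σ(xᵢ−μ)² = (-2.12)² + (-6.21)² + (7.82)² + (-3.24)² = 114.7085.
Posterior: Inv-Gamma(5.0 + 4/2, 18.6 + 114.7085/2) = Inv-Gamma(7.00, 75.95425).
E[σ²|data] = β/(α−1) = 75.95425/6.00 = 12.6590.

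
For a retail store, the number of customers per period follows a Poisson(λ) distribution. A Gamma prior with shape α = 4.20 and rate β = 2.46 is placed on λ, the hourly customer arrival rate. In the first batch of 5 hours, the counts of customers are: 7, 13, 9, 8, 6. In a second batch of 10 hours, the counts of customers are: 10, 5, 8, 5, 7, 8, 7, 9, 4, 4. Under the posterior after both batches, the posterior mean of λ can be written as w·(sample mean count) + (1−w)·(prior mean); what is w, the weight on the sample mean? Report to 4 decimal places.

0.8591

With a Gamma(shape α, rate β) prior, the Poisson likelihood is conjugate: the posterior is Gamma(α + ΣXᵢ, β + n).
Total number of hours: n = 5 + 10 = 15.
Posterior mean = (α₀+S)/(β₀+n) = [n/(β₀+n)]·(S/n) + [β₀/(β₀+n)]·(α₀/β₀), so only n and β₀ enter the weight.
Weight on data w = n/(β₀+n) = 15/(2.46+15) = 15/17.46 = 0.8591.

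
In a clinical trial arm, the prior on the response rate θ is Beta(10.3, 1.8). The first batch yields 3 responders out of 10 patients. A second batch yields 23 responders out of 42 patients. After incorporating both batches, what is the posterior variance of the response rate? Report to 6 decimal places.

0.003773

The Beta prior is conjugate to a Binomial/Bernoulli likelihood; the update adds successes to α and failures to β.
After batch 1: Beta(10.3+3, 1.8+7) = Beta(13.3, 8.8).
After batch 2: Beta(13.3+23, 8.8+19) = Beta(36.3, 27.8).
Var = αβ/((α+β)²(α+β+1)) = 36.3·27.8/(64.1²·65.1) = 0.003773.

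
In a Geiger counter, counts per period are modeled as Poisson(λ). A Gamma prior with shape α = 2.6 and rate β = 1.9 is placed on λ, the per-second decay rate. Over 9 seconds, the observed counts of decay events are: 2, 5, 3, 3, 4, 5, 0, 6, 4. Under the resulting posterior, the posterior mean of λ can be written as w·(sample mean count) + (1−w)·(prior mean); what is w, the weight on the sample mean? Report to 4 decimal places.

0.8257

With a Gamma(shape α, rate β) prior, the Poisson likelihood is conjugate: the posterior is Gamma(α + ΣXᵢ, β + n).
Posterior mean = (α₀+S)/(β₀+n) = [n/(β₀+n)]·(S/n) + [β₀/(β₀+n)]·(α₀/β₀), so only n and β₀ enter the weight.
Weight on data w = n/(β₀+n) = 9/(1.9+9) = 9/10.9 = 0.8257.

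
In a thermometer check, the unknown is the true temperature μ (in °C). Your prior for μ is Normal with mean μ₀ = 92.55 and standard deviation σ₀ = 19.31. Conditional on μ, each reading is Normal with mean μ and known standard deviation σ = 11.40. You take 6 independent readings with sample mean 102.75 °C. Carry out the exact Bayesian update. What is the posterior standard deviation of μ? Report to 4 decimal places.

For Normal data with known variance σ², a Normal(μ₀, σ₀²) prior on μ is conjugate. Posterior precision = 1/σ₀² + n/σ²; posterior mean is the precision-weighted average of μ₀ and x̄.
σ₀² = 19.31² = 372.8761, σ² = 11.40² = 129.96; σ² + n·σ₀² = 129.96 + 6·372.8761 = 2367.2166.
Posterior precision = 1/σ₀² + n/σ² = 1/372.8761 + 6/129.96 = (σ² + n·σ₀²)/(σ₀²σ²) = 2367.2166/(372.8761·129.96); posterior variance σₙ² = σ₀²σ²/(σ² + n·σ₀²) = 372.8761·129.96/2367.2166 = 20.470868.
Posterior SD = √σₙ² = √(372.8761·129.96/2367.2166) = 4.5245.

4.5245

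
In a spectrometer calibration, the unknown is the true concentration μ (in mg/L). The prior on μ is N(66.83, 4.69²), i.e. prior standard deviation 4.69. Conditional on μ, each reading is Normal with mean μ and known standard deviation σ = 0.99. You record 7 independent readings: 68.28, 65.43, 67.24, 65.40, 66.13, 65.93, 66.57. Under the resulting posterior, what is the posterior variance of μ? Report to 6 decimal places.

0.139129

For Normal data with known variance σ², a Normal(μ₀, σ₀²) prior on μ is conjugate. Posterior precision = 1/σ₀² + n/σ²; posterior mean is the precision-weighted average of μ₀ and x̄.
σ₀² = 4.69² = 21.9961, σ² = 0.99² = 0.9801; σ² + n·σ₀² = 0.9801 + 7·21.9961 = 154.9528.
Posterior precision = 1/σ₀² + n/σ² = 1/21.9961 + 7/0.9801 = (σ² + n·σ₀²)/(σ₀²σ²) = 154.9528/(21.9961·0.9801); posterior variance σₙ² = σ₀²σ²/(σ² + n·σ₀²) = 21.9961·0.9801/154.9528 = 0.139129.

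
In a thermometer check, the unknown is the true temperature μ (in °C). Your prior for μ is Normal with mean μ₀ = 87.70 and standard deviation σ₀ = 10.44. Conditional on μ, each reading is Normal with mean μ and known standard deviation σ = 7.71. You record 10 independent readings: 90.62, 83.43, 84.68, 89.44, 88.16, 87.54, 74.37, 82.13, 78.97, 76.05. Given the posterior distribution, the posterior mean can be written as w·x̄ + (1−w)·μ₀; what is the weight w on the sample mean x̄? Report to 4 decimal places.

For Normal data with known variance σ², a Normal(μ₀, σ₀²) prior on μ is conjugate. Posterior precision = 1/σ₀² + n/σ²; posterior mean is the precision-weighted average of μ₀ and x̄.
σ₀² = 10.44² = 108.9936, σ² = 7.71² = 59.4441. Prior precision 1/σ₀² = 1/108.9936; data precision n/σ² = 10/59.4441.
w = (n/σ²)/(1/σ₀² + n/σ²) = n·σ₀²/(σ² + n·σ₀²) = 10·108.9936/(59.4441 + 10·108.9936) = 1089.936/1149.3801 = 0.9483.

0.9483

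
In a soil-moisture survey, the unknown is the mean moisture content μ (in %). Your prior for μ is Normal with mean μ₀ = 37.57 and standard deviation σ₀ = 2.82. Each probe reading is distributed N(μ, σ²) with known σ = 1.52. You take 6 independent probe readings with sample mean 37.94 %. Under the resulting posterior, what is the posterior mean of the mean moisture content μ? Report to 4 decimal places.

For Normal data with known variance σ², a Normal(μ₀, σ₀²) prior on μ is conjugate. Posterior precision = 1/σ₀² + n/σ²; posterior mean is the precision-weighted average of μ₀ and x̄.
n·x̄ = 6·37.94 = 227.64.
σ₀² = 2.82² = 7.9524, σ² = 1.52² = 2.3104; σ² + n·σ₀² = 2.3104 + 6·7.9524 = 50.0248.
Posterior mean = (μ₀/σ₀² + n·x̄/σ²)/(1/σ₀² + n/σ²) = (σ²·μ₀ + σ₀²·n·x̄)/(σ² + n·σ₀²) = (2.3104·37.57 + 7.9524·227.64)/50.0248 = 1897.086064/50.0248 = 37.9229.

37.9229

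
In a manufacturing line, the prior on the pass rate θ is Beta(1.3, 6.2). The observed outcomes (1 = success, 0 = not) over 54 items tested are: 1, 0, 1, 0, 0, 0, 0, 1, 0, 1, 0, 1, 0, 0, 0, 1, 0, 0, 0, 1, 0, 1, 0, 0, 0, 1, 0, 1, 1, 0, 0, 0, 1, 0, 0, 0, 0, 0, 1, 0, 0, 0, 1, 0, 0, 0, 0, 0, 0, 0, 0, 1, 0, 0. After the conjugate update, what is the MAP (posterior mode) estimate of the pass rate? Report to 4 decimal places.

The Beta prior is conjugate to a Binomial/Bernoulli likelihood; the update adds successes to α and failures to β.
Posterior: Beta(α+k, β+n−k) = Beta(1.3+15, 6.2+39) = Beta(16.3, 45.2).
Mode of Beta(a,b) for a,b>1 is (a−1)/(a+b−2) = 15.3/59.5 = 0.2571.

0.2571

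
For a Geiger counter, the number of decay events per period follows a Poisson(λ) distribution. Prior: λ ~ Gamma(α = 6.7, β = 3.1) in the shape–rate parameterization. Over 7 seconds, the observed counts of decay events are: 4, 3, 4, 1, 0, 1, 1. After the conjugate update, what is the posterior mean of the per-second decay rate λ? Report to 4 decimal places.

With a Gamma(shape α, rate β) prior, the Poisson likelihood is conjugate: the posterior is Gamma(α + ΣXᵢ, β + n).
Sum of counts S = 14 over n = 7 seconds.
Posterior: Gamma(α+S, β+n) = Gamma(6.7+14, 3.1+7) = Gamma(20.7, 10.1).
Posterior mean = α/β = 20.7/10.1 = 2.0495.

2.0495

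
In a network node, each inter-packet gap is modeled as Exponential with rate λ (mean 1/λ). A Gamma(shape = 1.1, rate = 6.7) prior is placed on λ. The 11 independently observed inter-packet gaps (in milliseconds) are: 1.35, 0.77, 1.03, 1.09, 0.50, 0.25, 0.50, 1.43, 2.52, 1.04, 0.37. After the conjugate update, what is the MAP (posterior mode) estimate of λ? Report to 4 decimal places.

With a Gamma(shape α, rate β) prior on the exponential rate λ, the posterior after n observations with total T = Σxᵢ is Gamma(α+n, β+T).
Sum of observations T = 10.85 milliseconds; n = 11.
Posterior: Gamma(1.1+11, 6.7+10.85) = Gamma(12.1, 17.55).
Mode = (α−1)/β = 0.6325.

0.6325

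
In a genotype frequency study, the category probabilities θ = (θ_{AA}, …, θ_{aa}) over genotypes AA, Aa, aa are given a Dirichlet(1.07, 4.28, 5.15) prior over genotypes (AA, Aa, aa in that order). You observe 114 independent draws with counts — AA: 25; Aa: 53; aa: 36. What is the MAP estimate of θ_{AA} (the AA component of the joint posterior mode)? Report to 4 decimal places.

The Dirichlet prior is conjugate to the Multinomial likelihood: each posterior αⱼ = prior αⱼ + observed count nⱼ.
Posterior concentration: (26.07, 57.28, 41.15), total = 124.50.
Joint mode component: (α_{AA}−1)/(Σα−K) = 25.07/121.50 = 0.2063.

0.2063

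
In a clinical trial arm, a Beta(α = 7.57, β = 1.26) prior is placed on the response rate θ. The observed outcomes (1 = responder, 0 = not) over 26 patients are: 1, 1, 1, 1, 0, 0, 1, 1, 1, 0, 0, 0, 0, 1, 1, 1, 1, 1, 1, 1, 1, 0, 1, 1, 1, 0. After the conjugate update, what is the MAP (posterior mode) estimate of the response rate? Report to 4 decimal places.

0.7484

The Beta prior is conjugate to a Binomial/Bernoulli likelihood; the update adds successes to α and failures to β.
Posterior: Beta(α+k, β+n−k) = Beta(7.57+18, 1.26+8) = Beta(25.57, 9.26).
Mode of Beta(a,b) for a,b>1 is (a−1)/(a+b−2) = 24.57/32.83 = 0.7484.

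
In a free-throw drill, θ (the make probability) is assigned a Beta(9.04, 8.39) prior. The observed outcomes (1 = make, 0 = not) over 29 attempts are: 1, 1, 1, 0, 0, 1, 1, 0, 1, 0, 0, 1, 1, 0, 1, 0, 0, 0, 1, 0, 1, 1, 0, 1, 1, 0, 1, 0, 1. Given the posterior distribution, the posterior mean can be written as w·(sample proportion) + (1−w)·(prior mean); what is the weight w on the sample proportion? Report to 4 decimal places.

The Beta prior is conjugate to a Binomial/Bernoulli likelihood; the update adds successes to α and failures to β.
Posterior mean = (α₀+k)/(α₀+β₀+n) = [n/(α₀+β₀+n)]·(k/n) + [(α₀+β₀)/(α₀+β₀+n)]·α₀/(α₀+β₀), so only n and the prior enter the weight.
The weight on the data is w = n/(α₀+β₀+n) = 29/(9.04+8.39+29) = 29/46.43 = 0.6246.

0.6246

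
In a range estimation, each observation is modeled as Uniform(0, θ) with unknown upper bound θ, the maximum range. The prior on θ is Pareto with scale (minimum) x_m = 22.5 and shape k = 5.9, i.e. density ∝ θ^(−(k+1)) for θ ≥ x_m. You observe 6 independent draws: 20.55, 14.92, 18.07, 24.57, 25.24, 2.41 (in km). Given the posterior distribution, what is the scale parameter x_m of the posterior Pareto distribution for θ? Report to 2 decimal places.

25.24

A Pareto(scale x_m, shape k) prior on the upper bound θ of Uniform(0, θ) is conjugate: posterior is Pareto(max(x_m, max xᵢ), k + n).
Sample maximum = 25.24; prior scale x_m = 22.5 → posterior scale = max = 25.24.
Posterior shape = 5.9 + 6 = 11.9.
Posterior scale x_m = 25.24.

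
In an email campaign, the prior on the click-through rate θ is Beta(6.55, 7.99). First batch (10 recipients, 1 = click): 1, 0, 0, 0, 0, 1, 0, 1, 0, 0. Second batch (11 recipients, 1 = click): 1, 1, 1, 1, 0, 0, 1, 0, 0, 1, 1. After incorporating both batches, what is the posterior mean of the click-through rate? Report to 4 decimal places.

0.4657

The Beta prior is conjugate to a Binomial/Bernoulli likelihood; the update adds successes to α and failures to β.
After batch 1: Beta(6.55+3, 7.99+7) = Beta(9.55, 14.99).
After batch 2: Beta(9.55+7, 14.99+4) = Beta(16.55, 18.99).
Posterior mean = α/(α+β) = 16.55/35.54 = 0.4657.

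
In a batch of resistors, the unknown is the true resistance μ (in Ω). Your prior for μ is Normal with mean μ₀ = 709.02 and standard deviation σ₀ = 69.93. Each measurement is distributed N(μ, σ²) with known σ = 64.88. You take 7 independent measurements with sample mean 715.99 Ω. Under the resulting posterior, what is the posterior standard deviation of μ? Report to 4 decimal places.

For Normal data with known variance σ², a Normal(μ₀, σ₀²) prior on μ is conjugate. Posterior precision = 1/σ₀² + n/σ²; posterior mean is the precision-weighted average of μ₀ and x̄.
σ₀² = 69.93² = 4890.2049, σ² = 64.88² = 4209.4144; σ² + n·σ₀² = 4209.4144 + 7·4890.2049 = 38440.8487.
Posterior precision = 1/σ₀² + n/σ² = 1/4890.2049 + 7/4209.4144 = (σ² + n·σ₀²)/(σ₀²σ²) = 38440.8487/(4890.2049·4209.4144); posterior variance σₙ² = σ₀²σ²/(σ² + n·σ₀²) = 4890.2049·4209.4144/38440.8487 = 535.495433.
Posterior SD = √σₙ² = √(4890.2049·4209.4144/38440.8487) = 23.1408.

23.1408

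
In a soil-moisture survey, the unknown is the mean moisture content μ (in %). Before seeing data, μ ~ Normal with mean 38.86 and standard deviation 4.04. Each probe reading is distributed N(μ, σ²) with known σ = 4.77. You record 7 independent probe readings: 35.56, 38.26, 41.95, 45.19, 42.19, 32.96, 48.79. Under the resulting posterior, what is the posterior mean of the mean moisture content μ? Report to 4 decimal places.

40.3944

For Normal data with known variance σ², a Normal(μ₀, σ₀²) prior on μ is conjugate. Posterior precision = 1/σ₀² + n/σ²; posterior mean is the precision-weighted average of μ₀ and x̄.
Σxᵢ = 35.56 + 38.26 + 41.95 + 45.19 + 42.19 + 32.96 + 48.79 = 284.9, so n·x̄ = 284.9.
σ₀² = 4.04² = 16.3216, σ² = 4.77² = 22.7529; σ² + n·σ₀² = 22.7529 + 7·16.3216 = 137.0041.
Posterior mean = (μ₀/σ₀² + n·x̄/σ²)/(1/σ₀² + n/σ²) = (σ²·μ₀ + σ₀²·n·x̄)/(σ² + n·σ₀²) = (22.7529·38.86 + 16.3216·284.9)/137.0041 = 5534.201534/137.0041 = 40.3944.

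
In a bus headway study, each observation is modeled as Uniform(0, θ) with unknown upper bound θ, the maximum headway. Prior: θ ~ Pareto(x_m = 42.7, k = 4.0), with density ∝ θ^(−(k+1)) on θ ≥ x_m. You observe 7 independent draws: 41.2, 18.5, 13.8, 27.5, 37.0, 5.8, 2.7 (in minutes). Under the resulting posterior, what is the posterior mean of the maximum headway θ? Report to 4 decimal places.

46.9700

A Pareto(scale x_m, shape k) prior on the upper bound θ of Uniform(0, θ) is conjugate: posterior is Pareto(max(x_m, max xᵢ), k + n).
Sample maximum = 41.2; prior scale x_m = 42.7 → posterior scale = max = 42.7.
Posterior shape = 4.0 + 7 = 11.0.
E[θ|data] = k·x_m/(k−1) = 11.0·42.7/10.0 = 46.9700.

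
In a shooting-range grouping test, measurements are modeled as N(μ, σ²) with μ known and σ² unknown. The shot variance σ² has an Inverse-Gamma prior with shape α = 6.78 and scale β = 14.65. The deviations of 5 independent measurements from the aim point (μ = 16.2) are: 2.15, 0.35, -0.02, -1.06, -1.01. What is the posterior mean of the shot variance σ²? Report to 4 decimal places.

2.1853

With known mean μ and an Inverse-Gamma(α, β) prior on σ², the Normal likelihood is conjugate: posterior is Inv-Gamma(α + n/2, β + Σ(xᵢ−μ)²/2).
Σ(xᵢ−μ)² = (2.15)² + (0.35)² + (-0.02)² + (-1.06)² + (-1.01)² = 6.8891.
Posterior: Inv-Gamma(6.78 + 5/2, 14.65 + 6.8891/2) = Inv-Gamma(9.28, 18.09455).
E[σ²|data] = β/(α−1) = 18.09455/8.28 = 2.1853.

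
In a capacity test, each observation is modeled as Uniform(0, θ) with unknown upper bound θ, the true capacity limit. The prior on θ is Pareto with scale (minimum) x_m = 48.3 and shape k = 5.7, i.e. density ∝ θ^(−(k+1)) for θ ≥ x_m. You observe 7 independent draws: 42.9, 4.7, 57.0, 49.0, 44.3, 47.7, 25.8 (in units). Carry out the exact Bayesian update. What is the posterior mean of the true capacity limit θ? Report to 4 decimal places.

A Pareto(scale x_m, shape k) prior on the upper bound θ of Uniform(0, θ) is conjugate: posterior is Pareto(max(x_m, max xᵢ), k + n).
Sample maximum = 57.0; prior scale x_m = 48.3 → posterior scale = max = 57.0.
Posterior shape = 5.7 + 7 = 12.7.
E[θ|data] = k·x_m/(k−1) = 12.7·57.0/11.7 = 61.8718.

61.8718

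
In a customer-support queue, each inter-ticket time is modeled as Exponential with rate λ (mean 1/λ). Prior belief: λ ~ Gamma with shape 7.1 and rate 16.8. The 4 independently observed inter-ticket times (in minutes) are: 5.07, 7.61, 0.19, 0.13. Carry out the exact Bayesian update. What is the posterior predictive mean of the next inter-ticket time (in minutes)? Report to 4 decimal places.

With a Gamma(shape α, rate β) prior on the exponential rate λ, the posterior after n observations with total T = Σxᵢ is Gamma(α+n, β+T).
Sum of observations T = 13.00 minutes; n = 4.
Posterior: Gamma(7.1+4, 16.8+13.00) = Gamma(11.1, 29.80).
The predictive distribution for the next observation is Lomax; its mean is β/(α−1) = 29.80/10.1 = 2.9505.

2.9505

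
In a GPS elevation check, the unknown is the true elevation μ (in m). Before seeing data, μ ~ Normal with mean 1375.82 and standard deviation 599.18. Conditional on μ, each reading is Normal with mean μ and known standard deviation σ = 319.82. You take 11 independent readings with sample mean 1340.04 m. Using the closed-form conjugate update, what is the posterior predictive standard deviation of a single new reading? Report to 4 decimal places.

For Normal data with known variance σ², a Normal(μ₀, σ₀²) prior on μ is conjugate. Posterior precision = 1/σ₀² + n/σ²; posterior mean is the precision-weighted average of μ₀ and x̄.
σ₀² = 599.18² = 359016.6724, σ² = 319.82² = 102284.8324; σ² + n·σ₀² = 102284.8324 + 11·359016.6724 = 4051468.2288.
Posterior precision = 1/σ₀² + n/σ² = 1/359016.6724 + 11/102284.8324 = (σ² + n·σ₀²)/(σ₀²σ²) = 4051468.2288/(359016.6724·102284.8324); posterior variance σₙ² = σ₀²σ²/(σ² + n·σ₀²) = 359016.6724·102284.8324/4051468.2288 = 9063.864775.
Predictive variance for one new observation = σₙ² + σ² = 359016.6724·102284.8324/4051468.2288 + 102284.8324 = σ²·(σ₀² + 4051468.2288)/4051468.2288 = 102284.8324·4410484.9012/4051468.2288 = 111348.697175; SD = √(102284.8324·4410484.9012/4051468.2288) = 333.6895.

333.6895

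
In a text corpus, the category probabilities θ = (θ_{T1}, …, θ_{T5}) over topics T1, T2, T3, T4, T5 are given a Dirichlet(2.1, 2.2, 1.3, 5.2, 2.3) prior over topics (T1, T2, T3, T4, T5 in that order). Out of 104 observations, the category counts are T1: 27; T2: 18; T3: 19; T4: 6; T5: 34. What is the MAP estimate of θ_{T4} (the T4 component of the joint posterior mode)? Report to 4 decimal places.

The Dirichlet prior is conjugate to the Multinomial likelihood: each posterior αⱼ = prior αⱼ + observed count nⱼ.
Posterior concentration: (29.1, 20.2, 20.3, 11.2, 36.3), total = 117.1.
Joint mode component: (α_{T4}−1)/(Σα−K) = 10.2/112.1 = 0.0910.

0.0910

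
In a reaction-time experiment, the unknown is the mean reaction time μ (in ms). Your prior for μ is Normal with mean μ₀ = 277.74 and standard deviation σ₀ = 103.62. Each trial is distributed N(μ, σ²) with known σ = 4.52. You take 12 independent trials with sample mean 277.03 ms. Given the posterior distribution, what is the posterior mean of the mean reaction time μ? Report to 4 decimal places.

For Normal data with known variance σ², a Normal(μ₀, σ₀²) prior on μ is conjugate. Posterior precision = 1/σ₀² + n/σ²; posterior mean is the precision-weighted average of μ₀ and x̄.
n·x̄ = 12·277.03 = 3324.36.
σ₀² = 103.62² = 10737.1044, σ² = 4.52² = 20.4304; σ² + n·σ₀² = 20.4304 + 12·10737.1044 = 128865.6832.
Posterior mean = (μ₀/σ₀² + n·x̄/σ²)/(1/σ₀² + n/σ²) = (σ²·μ₀ + σ₀²·n·x̄)/(σ² + n·σ₀²) = (20.4304·277.74 + 10737.1044·3324.36)/128865.6832 = 35699674.72248/128865.6832 = 277.0301.

277.0301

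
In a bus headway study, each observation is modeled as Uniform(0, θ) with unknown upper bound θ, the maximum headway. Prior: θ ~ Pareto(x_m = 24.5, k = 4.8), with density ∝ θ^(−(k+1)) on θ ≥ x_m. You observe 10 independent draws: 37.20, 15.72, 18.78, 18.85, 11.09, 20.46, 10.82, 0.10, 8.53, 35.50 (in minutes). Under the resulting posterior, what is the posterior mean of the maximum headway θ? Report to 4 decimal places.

39.8957

A Pareto(scale x_m, shape k) prior on the upper bound θ of Uniform(0, θ) is conjugate: posterior is Pareto(max(x_m, max xᵢ), k + n).
Sample maximum = 37.20; prior scale x_m = 24.5 → posterior scale = max = 37.20.
Posterior shape = 4.8 + 10 = 14.8.
E[θ|data] = k·x_m/(k−1) = 14.8·37.20/13.8 = 39.8957.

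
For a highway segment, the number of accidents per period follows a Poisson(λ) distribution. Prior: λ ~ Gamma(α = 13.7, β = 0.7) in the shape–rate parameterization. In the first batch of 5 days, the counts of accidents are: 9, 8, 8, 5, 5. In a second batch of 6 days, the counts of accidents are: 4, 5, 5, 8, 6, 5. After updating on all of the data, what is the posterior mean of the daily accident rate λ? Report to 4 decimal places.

With a Gamma(shape α, rate β) prior, the Poisson likelihood is conjugate: the posterior is Gamma(α + ΣXᵢ, β + n).
Batch 1: sum of counts S = 35 over n = 5 days.
After batch 1: Gamma(α+S, β+n) = Gamma(13.7+35, 0.7+5) = Gamma(48.7, 5.7).
Batch 2: sum of counts S = 33 over n = 6 days.
After batch 2: Gamma(α+S, β+n) = Gamma(48.7+33, 5.7+6) = Gamma(81.7, 11.7).
Posterior mean = α/β = 81.7/11.7 = 6.9829.

6.9829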